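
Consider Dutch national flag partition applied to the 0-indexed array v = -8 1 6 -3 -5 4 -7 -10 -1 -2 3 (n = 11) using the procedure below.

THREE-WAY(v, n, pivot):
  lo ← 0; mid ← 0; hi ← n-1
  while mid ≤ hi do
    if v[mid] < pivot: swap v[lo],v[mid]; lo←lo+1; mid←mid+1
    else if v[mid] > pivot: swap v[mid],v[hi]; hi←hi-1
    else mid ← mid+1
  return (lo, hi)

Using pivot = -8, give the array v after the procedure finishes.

-10 -8 -3 -5 4 -7 6 -1 -2 3 1

lo=0 mid=0 hi=10
-8=-8: mid=1
1>-8: swap(1,10), hi=9 ⇒ -8 3 6 -3 -5 4 -7 -10 -1 -2 1
3>-8: swap(1,9), hi=8 ⇒ -8 -2 6 -3 -5 4 -7 -10 -1 3 1
-2>-8: swap(1,8), hi=7 ⇒ -8 -1 6 -3 -5 4 -7 -10 -2 3 1
-1>-8: swap(1,7), hi=6 ⇒ -8 -10 6 -3 -5 4 -7 -1 -2 3 1
-10<-8: swap(0,1), lo=1 mid=2 ⇒ -10 -8 6 -3 -5 4 -7 -1 -2 3 1
6>-8: swap(2,6), hi=5 ⇒ -10 -8 -7 -3 -5 4 6 -1 -2 3 1
-7>-8: swap(2,5), hi=4 ⇒ -10 -8 4 -3 -5 -7 6 -1 -2 3 1
4>-8: swap(2,4), hi=3 ⇒ -10 -8 -5 -3 4 -7 6 -1 -2 3 1
-5>-8: swap(2,3), hi=2 ⇒ -10 -8 -3 -5 4 -7 6 -1 -2 3 1
-3>-8: swap(2,2), hi=1 ⇒ -10 -8 -3 -5 4 -7 6 -1 -2 3 1
done. lo=1 hi=1; v=-10 -8 -3 -5 4 -7 6 -1 -2 3 1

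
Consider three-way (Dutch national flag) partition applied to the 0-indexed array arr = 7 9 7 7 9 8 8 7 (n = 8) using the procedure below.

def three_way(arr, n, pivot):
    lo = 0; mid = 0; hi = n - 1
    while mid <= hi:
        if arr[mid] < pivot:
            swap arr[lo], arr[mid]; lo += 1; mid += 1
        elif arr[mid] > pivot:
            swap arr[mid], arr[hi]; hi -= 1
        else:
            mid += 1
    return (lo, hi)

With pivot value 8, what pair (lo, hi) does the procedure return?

lo=0 mid=0 hi=7
7<8: swap(0,0), lo=1 mid=1 ⇒ 7 9 7 7 9 8 8 7
9>8: swap(1,7), hi=6 ⇒ 7 7 7 7 9 8 8 9
7<8: swap(1,1), lo=2 mid=2 ⇒ 7 7 7 7 9 8 8 9
7<8: swap(2,2), lo=3 mid=3 ⇒ 7 7 7 7 9 8 8 9
7<8: swap(3,3), lo=4 mid=4 ⇒ 7 7 7 7 9 8 8 9
9>8: swap(4,6), hi=5 ⇒ 7 7 7 7 8 8 9 9
8=8: mid=5
8=8: mid=6
done. lo=4 hi=5; arr=7 7 7 7 8 8 9 9

(4, 5)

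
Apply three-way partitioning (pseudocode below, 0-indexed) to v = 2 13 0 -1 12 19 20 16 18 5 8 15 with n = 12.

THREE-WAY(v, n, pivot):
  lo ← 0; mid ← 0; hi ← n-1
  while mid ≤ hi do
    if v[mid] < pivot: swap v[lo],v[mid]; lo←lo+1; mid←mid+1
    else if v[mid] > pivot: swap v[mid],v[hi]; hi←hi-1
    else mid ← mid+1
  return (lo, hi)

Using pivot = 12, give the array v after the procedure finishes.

2 8 0 -1 5 12 16 18 20 19 15 13

pivot = 12; lo=0, mid=0, hi=11
v[mid]=2<12: swap v[0],v[0]; lo=1,mid=1 → 2 13 0 -1 12 19 20 16 18 5 8 15
v[mid]=13>12: swap v[1],v[11]; hi=10 → 2 15 0 -1 12 19 20 16 18 5 8 13
v[mid]=15>12: swap v[1],v[10]; hi=9 → 2 8 0 -1 12 19 20 16 18 5 15 13
v[mid]=8<12: swap v[1],v[1]; lo=2,mid=2 → 2 8 0 -1 12 19 20 16 18 5 15 13
v[mid]=0<12: swap v[2],v[2]; lo=3,mid=3 → 2 8 0 -1 12 19 20 16 18 5 15 13
v[mid]=-1<12: swap v[3],v[3]; lo=4,mid=4 → 2 8 0 -1 12 19 20 16 18 5 15 13
v[mid]=12=12: mid=5
v[mid]=19>12: swap v[5],v[9]; hi=8 → 2 8 0 -1 12 5 20 16 18 19 15 13
v[mid]=5<12: swap v[4],v[5]; lo=5,mid=6 → 2 8 0 -1 5 12 20 16 18 19 15 13
v[mid]=20>12: swap v[6],v[8]; hi=7 → 2 8 0 -1 5 12 18 16 20 19 15 13
v[mid]=18>12: swap v[6],v[7]; hi=6 → 2 8 0 -1 5 12 16 18 20 19 15 13
v[mid]=16>12: swap v[6],v[6]; hi=5 → 2 8 0 -1 5 12 16 18 20 19 15 13
end: lo=5, hi=5; v = 2 8 0 -1 5 12 16 18 20 19 15 13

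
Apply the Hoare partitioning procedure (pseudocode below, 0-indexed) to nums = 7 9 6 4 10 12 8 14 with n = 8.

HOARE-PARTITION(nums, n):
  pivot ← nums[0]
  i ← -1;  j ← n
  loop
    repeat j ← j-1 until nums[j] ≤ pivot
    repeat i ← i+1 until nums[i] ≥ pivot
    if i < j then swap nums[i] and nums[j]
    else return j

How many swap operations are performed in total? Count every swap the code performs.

2

pivot = nums[0] = 7; i = -1, j = 8
j→3 (nums[3]=4≤7), i→0 (nums[0]=7≥7); i<j, swap → 4 9 6 7 10 12 8 14
j→2 (nums[2]=6≤7), i→1 (nums[1]=9≥7); i<j, swap → 4 6 9 7 10 12 8 14
j→1, i→2; i≥j, return j=1. nums = 4 6 9 7 10 12 8 14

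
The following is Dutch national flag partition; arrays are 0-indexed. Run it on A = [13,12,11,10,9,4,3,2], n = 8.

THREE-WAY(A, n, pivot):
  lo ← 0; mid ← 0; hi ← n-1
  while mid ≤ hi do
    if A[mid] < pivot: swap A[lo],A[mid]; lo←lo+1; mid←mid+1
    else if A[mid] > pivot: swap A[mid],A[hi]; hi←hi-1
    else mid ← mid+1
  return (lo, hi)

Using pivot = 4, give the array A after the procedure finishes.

lo=0 mid=0 hi=7
13>4: swap(0,7), hi=6 ⇒ [2,12,11,10,9,4,3,13]
2<4: swap(0,0), lo=1 mid=1 ⇒ [2,12,11,10,9,4,3,13]
12>4: swap(1,6), hi=5 ⇒ [2,3,11,10,9,4,12,13]
3<4: swap(1,1), lo=2 mid=2 ⇒ [2,3,11,10,9,4,12,13]
11>4: swap(2,5), hi=4 ⇒ [2,3,4,10,9,11,12,13]
4=4: mid=3
10>4: swap(3,4), hi=3 ⇒ [2,3,4,9,10,11,12,13]
9>4: swap(3,3), hi=2 ⇒ [2,3,4,9,10,11,12,13]
done. lo=2 hi=2; A=[2,3,4,9,10,11,12,13]

[2,3,4,9,10,11,12,13]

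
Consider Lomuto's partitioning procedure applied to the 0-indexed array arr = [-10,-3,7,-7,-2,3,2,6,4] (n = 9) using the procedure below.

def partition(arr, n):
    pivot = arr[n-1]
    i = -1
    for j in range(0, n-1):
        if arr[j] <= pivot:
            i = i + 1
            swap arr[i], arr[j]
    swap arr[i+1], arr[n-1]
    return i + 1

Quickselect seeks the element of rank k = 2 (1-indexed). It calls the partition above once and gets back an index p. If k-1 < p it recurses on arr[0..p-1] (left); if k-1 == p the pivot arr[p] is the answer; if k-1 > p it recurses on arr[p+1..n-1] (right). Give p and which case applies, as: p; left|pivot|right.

6; left

pivot = arr[8] = 4; i = -1
j=0: arr[0]=-10 ≤ 4 → i=0, swap arr[0],arr[0] (no change) → [-10,-3,7,-7,-2,3,2,6,4]
j=1: arr[1]=-3 ≤ 4 → i=1, swap arr[1],arr[1] (no change) → [-10,-3,7,-7,-2,3,2,6,4]
j=2: arr[2]=7 > 4 → no swap
j=3: arr[3]=-7 ≤ 4 → i=2, swap arr[2],arr[3] → [-10,-3,-7,7,-2,3,2,6,4]
j=4: arr[4]=-2 ≤ 4 → i=3, swap arr[3],arr[4] → [-10,-3,-7,-2,7,3,2,6,4]
j=5: arr[5]=3 ≤ 4 → i=4, swap arr[4],arr[5] → [-10,-3,-7,-2,3,7,2,6,4]
j=6: arr[6]=2 ≤ 4 → i=5, swap arr[5],arr[6] → [-10,-3,-7,-2,3,2,7,6,4]
j=7: arr[7]=6 > 4 → no swap
final swap arr[6],arr[8] → [-10,-3,-7,-2,3,2,4,6,7]; return 6
p = 6; k-1 = 1 < 6 ⇒ left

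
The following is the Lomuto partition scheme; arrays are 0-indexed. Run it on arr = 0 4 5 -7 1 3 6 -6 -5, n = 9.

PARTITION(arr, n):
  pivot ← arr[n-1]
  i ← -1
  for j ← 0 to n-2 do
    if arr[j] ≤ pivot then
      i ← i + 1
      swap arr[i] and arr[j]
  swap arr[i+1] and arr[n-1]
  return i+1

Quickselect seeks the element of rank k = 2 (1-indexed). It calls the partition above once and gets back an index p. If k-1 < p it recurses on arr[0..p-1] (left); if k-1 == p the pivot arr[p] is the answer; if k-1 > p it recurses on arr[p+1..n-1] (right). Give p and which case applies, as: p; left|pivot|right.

2; left

pivot = arr[8] = -5; i = -1
j=0: arr[0]=0 > -5 → no swap
j=1: arr[1]=4 > -5 → no swap
j=2: arr[2]=5 > -5 → no swap
j=3: arr[3]=-7 ≤ -5 → i=0, swap arr[0],arr[3] → -7 4 5 0 1 3 6 -6 -5
j=4: arr[4]=1 > -5 → no swap
j=5: arr[5]=3 > -5 → no swap
j=6: arr[6]=6 > -5 → no swap
j=7: arr[7]=-6 ≤ -5 → i=1, swap arr[1],arr[7] → -7 -6 5 0 1 3 6 4 -5
final swap arr[2],arr[8] → -7 -6 -5 0 1 3 6 4 5; return 2
p = 2; k-1 = 1 < 2 ⇒ left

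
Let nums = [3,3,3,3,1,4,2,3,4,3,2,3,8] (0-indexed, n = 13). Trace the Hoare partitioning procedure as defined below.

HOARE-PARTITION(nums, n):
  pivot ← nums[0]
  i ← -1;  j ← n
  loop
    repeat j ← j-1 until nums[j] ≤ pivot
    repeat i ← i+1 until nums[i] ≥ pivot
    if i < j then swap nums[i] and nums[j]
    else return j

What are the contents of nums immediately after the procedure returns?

[3,2,3,3,1,2,4,3,4,3,3,3,8]

pivot=3
j stops at 11 (3), i stops at 0 (3); swap ⇒ [3,3,3,3,1,4,2,3,4,3,2,3,8]
j stops at 10 (2), i stops at 1 (3); swap ⇒ [3,2,3,3,1,4,2,3,4,3,3,3,8]
j stops at 9 (3), i stops at 2 (3); swap ⇒ [3,2,3,3,1,4,2,3,4,3,3,3,8]
j stops at 7 (3), i stops at 3 (3); swap ⇒ [3,2,3,3,1,4,2,3,4,3,3,3,8]
j stops at 6 (2), i stops at 5 (4); swap ⇒ [3,2,3,3,1,2,4,3,4,3,3,3,8]
j stops at 5, i stops at 6; i≥j ⇒ return 5. nums=[3,2,3,3,1,2,4,3,4,3,3,3,8]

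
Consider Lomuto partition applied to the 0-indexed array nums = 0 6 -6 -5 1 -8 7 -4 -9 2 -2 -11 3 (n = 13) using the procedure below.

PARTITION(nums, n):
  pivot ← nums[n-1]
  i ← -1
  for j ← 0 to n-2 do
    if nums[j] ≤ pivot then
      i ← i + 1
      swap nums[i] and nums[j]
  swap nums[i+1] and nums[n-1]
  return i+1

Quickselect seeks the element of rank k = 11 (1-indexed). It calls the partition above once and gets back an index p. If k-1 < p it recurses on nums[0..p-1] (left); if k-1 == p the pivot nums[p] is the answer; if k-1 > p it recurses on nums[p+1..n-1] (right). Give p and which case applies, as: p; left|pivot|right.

10; pivot

pivot=3, i=-1
j=0: 0≤3, i=0, swap(0,0) ⇒ 0 6 -6 -5 1 -8 7 -4 -9 2 -2 -11 3
j=1: 6>3, skip
j=2: -6≤3, i=1, swap(1,2) ⇒ 0 -6 6 -5 1 -8 7 -4 -9 2 -2 -11 3
j=3: -5≤3, i=2, swap(2,3) ⇒ 0 -6 -5 6 1 -8 7 -4 -9 2 -2 -11 3
j=4: 1≤3, i=3, swap(3,4) ⇒ 0 -6 -5 1 6 -8 7 -4 -9 2 -2 -11 3
j=5: -8≤3, i=4, swap(4,5) ⇒ 0 -6 -5 1 -8 6 7 -4 -9 2 -2 -11 3
j=6: 7>3, skip
j=7: -4≤3, i=5, swap(5,7) ⇒ 0 -6 -5 1 -8 -4 7 6 -9 2 -2 -11 3
j=8: -9≤3, i=6, swap(6,8) ⇒ 0 -6 -5 1 -8 -4 -9 6 7 2 -2 -11 3
j=9: 2≤3, i=7, swap(7,9) ⇒ 0 -6 -5 1 -8 -4 -9 2 7 6 -2 -11 3
j=10: -2≤3, i=8, swap(8,10) ⇒ 0 -6 -5 1 -8 -4 -9 2 -2 6 7 -11 3
j=11: -11≤3, i=9, swap(9,11) ⇒ 0 -6 -5 1 -8 -4 -9 2 -2 -11 7 6 3
swap(10,12) ⇒ 0 -6 -5 1 -8 -4 -9 2 -2 -11 3 6 7; return 10
p = 10; k-1 = 10 == 10 ⇒ pivot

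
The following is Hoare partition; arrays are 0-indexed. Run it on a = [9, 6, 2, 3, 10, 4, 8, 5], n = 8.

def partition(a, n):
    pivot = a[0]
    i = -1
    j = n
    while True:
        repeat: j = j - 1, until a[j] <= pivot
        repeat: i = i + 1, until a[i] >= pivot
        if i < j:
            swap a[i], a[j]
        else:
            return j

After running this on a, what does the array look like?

[5, 6, 2, 3, 8, 4, 10, 9]

pivot = a[0] = 9; i = -1, j = 8
j→7 (a[7]=5≤9), i→0 (a[0]=9≥9); i<j, swap → [5, 6, 2, 3, 10, 4, 8, 9]
j→6 (a[6]=8≤9), i→4 (a[4]=10≥9); i<j, swap → [5, 6, 2, 3, 8, 4, 10, 9]
j→5, i→6; i≥j, return j=5. a = [5, 6, 2, 3, 8, 4, 10, 9]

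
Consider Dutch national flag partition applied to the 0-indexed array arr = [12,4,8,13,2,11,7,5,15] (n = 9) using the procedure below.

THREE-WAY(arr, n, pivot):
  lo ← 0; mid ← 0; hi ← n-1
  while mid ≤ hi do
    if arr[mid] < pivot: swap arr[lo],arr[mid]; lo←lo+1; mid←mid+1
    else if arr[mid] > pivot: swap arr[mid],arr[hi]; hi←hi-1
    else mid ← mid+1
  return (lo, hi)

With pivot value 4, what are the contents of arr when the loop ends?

lo=0 mid=0 hi=8
12>4: swap(0,8), hi=7 ⇒ [15,4,8,13,2,11,7,5,12]
15>4: swap(0,7), hi=6 ⇒ [5,4,8,13,2,11,7,15,12]
5>4: swap(0,6), hi=5 ⇒ [7,4,8,13,2,11,5,15,12]
7>4: swap(0,5), hi=4 ⇒ [11,4,8,13,2,7,5,15,12]
11>4: swap(0,4), hi=3 ⇒ [2,4,8,13,11,7,5,15,12]
2<4: swap(0,0), lo=1 mid=1 ⇒ [2,4,8,13,11,7,5,15,12]
4=4: mid=2
8>4: swap(2,3), hi=2 ⇒ [2,4,13,8,11,7,5,15,12]
13>4: swap(2,2), hi=1 ⇒ [2,4,13,8,11,7,5,15,12]
done. lo=1 hi=1; arr=[2,4,13,8,11,7,5,15,12]

[2,4,13,8,11,7,5,15,12]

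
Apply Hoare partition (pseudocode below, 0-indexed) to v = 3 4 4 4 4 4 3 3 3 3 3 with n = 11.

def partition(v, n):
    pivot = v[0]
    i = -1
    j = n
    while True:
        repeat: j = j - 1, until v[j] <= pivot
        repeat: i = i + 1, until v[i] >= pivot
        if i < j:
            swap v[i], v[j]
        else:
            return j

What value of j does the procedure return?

pivot=3
j stops at 10 (3), i stops at 0 (3); swap ⇒ 3 4 4 4 4 4 3 3 3 3 3
j stops at 9 (3), i stops at 1 (4); swap ⇒ 3 3 4 4 4 4 3 3 3 4 3
j stops at 8 (3), i stops at 2 (4); swap ⇒ 3 3 3 4 4 4 3 3 4 4 3
j stops at 7 (3), i stops at 3 (4); swap ⇒ 3 3 3 3 4 4 3 4 4 4 3
j stops at 6 (3), i stops at 4 (4); swap ⇒ 3 3 3 3 3 4 4 4 4 4 3
j stops at 4, i stops at 5; i≥j ⇒ return 4. v=3 3 3 3 3 4 4 4 4 4 3

4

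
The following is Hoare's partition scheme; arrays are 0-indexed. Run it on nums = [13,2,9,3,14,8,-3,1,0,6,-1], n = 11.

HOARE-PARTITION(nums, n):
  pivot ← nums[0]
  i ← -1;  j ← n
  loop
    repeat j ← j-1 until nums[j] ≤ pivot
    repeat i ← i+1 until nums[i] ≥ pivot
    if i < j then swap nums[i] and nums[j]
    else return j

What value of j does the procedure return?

8

pivot = nums[0] = 13; i = -1, j = 11
j→10 (nums[10]=-1≤13), i→0 (nums[0]=13≥13); i<j, swap → [-1,2,9,3,14,8,-3,1,0,6,13]
j→9 (nums[9]=6≤13), i→4 (nums[4]=14≥13); i<j, swap → [-1,2,9,3,6,8,-3,1,0,14,13]
j→8, i→9; i≥j, return j=8. nums = [-1,2,9,3,6,8,-3,1,0,14,13]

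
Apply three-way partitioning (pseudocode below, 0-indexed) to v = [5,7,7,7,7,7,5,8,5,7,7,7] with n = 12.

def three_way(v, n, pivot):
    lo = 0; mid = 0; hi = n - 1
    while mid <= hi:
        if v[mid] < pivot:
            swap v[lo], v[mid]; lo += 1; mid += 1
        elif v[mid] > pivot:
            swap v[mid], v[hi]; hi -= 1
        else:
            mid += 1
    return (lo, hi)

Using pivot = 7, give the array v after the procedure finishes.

[5,5,5,7,7,7,7,7,7,7,7,8]

lo=0 mid=0 hi=11
5<7: swap(0,0), lo=1 mid=1 ⇒ [5,7,7,7,7,7,5,8,5,7,7,7]
7=7: mid=2
7=7: mid=3
7=7: mid=4
7=7: mid=5
7=7: mid=6
5<7: swap(1,6), lo=2 mid=7 ⇒ [5,5,7,7,7,7,7,8,5,7,7,7]
8>7: swap(7,11), hi=10 ⇒ [5,5,7,7,7,7,7,7,5,7,7,8]
7=7: mid=8
5<7: swap(2,8), lo=3 mid=9 ⇒ [5,5,5,7,7,7,7,7,7,7,7,8]
7=7: mid=10
7=7: mid=11
done. lo=3 hi=10; v=[5,5,5,7,7,7,7,7,7,7,7,8]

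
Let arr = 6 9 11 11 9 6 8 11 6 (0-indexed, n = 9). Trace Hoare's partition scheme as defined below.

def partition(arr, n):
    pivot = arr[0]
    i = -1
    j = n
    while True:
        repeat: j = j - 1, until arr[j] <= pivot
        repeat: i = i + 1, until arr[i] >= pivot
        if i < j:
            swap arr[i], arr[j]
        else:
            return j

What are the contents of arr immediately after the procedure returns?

pivot=6
j stops at 8 (6), i stops at 0 (6); swap ⇒ 6 9 11 11 9 6 8 11 6
j stops at 5 (6), i stops at 1 (9); swap ⇒ 6 6 11 11 9 9 8 11 6
j stops at 1, i stops at 2; i≥j ⇒ return 1. arr=6 6 11 11 9 9 8 11 6

6 6 11 11 9 9 8 11 6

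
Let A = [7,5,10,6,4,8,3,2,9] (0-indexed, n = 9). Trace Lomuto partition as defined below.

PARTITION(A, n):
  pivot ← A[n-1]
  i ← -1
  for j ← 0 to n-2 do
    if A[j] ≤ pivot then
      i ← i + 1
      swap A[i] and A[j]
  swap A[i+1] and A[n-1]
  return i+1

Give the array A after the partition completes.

[7,5,6,4,8,3,2,9,10]

pivot = A[8] = 9; i = -1
j=0: A[0]=7 ≤ 9 → i=0, swap A[0],A[0] (no change) → [7,5,10,6,4,8,3,2,9]
j=1: A[1]=5 ≤ 9 → i=1, swap A[1],A[1] (no change) → [7,5,10,6,4,8,3,2,9]
j=2: A[2]=10 > 9 → no swap
j=3: A[3]=6 ≤ 9 → i=2, swap A[2],A[3] → [7,5,6,10,4,8,3,2,9]
j=4: A[4]=4 ≤ 9 → i=3, swap A[3],A[4] → [7,5,6,4,10,8,3,2,9]
j=5: A[5]=8 ≤ 9 → i=4, swap A[4],A[5] → [7,5,6,4,8,10,3,2,9]
j=6: A[6]=3 ≤ 9 → i=5, swap A[5],A[6] → [7,5,6,4,8,3,10,2,9]
j=7: A[7]=2 ≤ 9 → i=6, swap A[6],A[7] → [7,5,6,4,8,3,2,10,9]
final swap A[7],A[8] → [7,5,6,4,8,3,2,9,10]; return 7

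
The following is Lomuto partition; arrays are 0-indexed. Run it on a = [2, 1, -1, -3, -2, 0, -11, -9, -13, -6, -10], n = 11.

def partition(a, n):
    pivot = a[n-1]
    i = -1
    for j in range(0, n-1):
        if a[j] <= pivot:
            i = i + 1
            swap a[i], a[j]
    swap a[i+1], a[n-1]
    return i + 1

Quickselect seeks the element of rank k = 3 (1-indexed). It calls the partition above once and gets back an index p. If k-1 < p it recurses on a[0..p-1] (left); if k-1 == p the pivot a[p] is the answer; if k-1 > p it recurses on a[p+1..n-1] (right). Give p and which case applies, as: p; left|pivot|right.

2; pivot

pivot = a[10] = -10; i = -1
j=0: a[0]=2 > -10 → no swap
j=1: a[1]=1 > -10 → no swap
j=2: a[2]=-1 > -10 → no swap
j=3: a[3]=-3 > -10 → no swap
j=4: a[4]=-2 > -10 → no swap
j=5: a[5]=0 > -10 → no swap
j=6: a[6]=-11 ≤ -10 → i=0, swap a[0],a[6] → [-11, 1, -1, -3, -2, 0, 2, -9, -13, -6, -10]
j=7: a[7]=-9 > -10 → no swap
j=8: a[8]=-13 ≤ -10 → i=1, swap a[1],a[8] → [-11, -13, -1, -3, -2, 0, 2, -9, 1, -6, -10]
j=9: a[9]=-6 > -10 → no swap
final swap a[2],a[10] → [-11, -13, -10, -3, -2, 0, 2, -9, 1, -6, -1]; return 2
p = 2; k-1 = 2 == 2 ⇒ pivot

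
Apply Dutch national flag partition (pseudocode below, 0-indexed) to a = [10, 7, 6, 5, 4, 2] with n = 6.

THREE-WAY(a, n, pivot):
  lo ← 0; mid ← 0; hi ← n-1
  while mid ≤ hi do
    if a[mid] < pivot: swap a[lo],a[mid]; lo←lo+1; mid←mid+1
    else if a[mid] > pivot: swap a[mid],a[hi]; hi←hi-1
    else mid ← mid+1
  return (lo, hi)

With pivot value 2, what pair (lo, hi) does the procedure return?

(0, 0)

pivot = 2; lo=0, mid=0, hi=5
a[mid]=10>2: swap a[0],a[5]; hi=4 → [2, 7, 6, 5, 4, 10]
a[mid]=2=2: mid=1
a[mid]=7>2: swap a[1],a[4]; hi=3 → [2, 4, 6, 5, 7, 10]
a[mid]=4>2: swap a[1],a[3]; hi=2 → [2, 5, 6, 4, 7, 10]
a[mid]=5>2: swap a[1],a[2]; hi=1 → [2, 6, 5, 4, 7, 10]
a[mid]=6>2: swap a[1],a[1]; hi=0 → [2, 6, 5, 4, 7, 10]
end: lo=0, hi=0; a = [2, 6, 5, 4, 7, 10]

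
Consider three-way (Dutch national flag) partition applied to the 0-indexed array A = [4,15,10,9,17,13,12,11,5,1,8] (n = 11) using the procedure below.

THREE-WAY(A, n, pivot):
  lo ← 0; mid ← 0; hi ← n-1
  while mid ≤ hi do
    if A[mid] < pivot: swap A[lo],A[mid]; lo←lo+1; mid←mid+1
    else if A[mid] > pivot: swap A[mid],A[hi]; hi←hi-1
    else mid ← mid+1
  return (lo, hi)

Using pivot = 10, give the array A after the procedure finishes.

[4,8,9,1,5,10,11,12,13,17,15]

pivot = 10; lo=0, mid=0, hi=10
A[mid]=4<10: swap A[0],A[0]; lo=1,mid=1 → [4,15,10,9,17,13,12,11,5,1,8]
A[mid]=15>10: swap A[1],A[10]; hi=9 → [4,8,10,9,17,13,12,11,5,1,15]
A[mid]=8<10: swap A[1],A[1]; lo=2,mid=2 → [4,8,10,9,17,13,12,11,5,1,15]
A[mid]=10=10: mid=3
A[mid]=9<10: swap A[2],A[3]; lo=3,mid=4 → [4,8,9,10,17,13,12,11,5,1,15]
A[mid]=17>10: swap A[4],A[9]; hi=8 → [4,8,9,10,1,13,12,11,5,17,15]
A[mid]=1<10: swap A[3],A[4]; lo=4,mid=5 → [4,8,9,1,10,13,12,11,5,17,15]
A[mid]=13>10: swap A[5],A[8]; hi=7 → [4,8,9,1,10,5,12,11,13,17,15]
A[mid]=5<10: swap A[4],A[5]; lo=5,mid=6 → [4,8,9,1,5,10,12,11,13,17,15]
A[mid]=12>10: swap A[6],A[7]; hi=6 → [4,8,9,1,5,10,11,12,13,17,15]
A[mid]=11>10: swap A[6],A[6]; hi=5 → [4,8,9,1,5,10,11,12,13,17,15]
end: lo=5, hi=5; A = [4,8,9,1,5,10,11,12,13,17,15]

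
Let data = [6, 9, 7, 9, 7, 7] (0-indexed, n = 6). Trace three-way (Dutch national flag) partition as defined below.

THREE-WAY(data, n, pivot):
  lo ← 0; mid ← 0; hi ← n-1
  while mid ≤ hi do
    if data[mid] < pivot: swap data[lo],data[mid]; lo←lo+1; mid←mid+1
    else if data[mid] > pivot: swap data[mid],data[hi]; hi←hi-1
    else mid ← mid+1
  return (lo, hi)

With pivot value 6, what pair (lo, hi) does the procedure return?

lo=0 mid=0 hi=5
6=6: mid=1
9>6: swap(1,5), hi=4 ⇒ [6, 7, 7, 9, 7, 9]
7>6: swap(1,4), hi=3 ⇒ [6, 7, 7, 9, 7, 9]
7>6: swap(1,3), hi=2 ⇒ [6, 9, 7, 7, 7, 9]
9>6: swap(1,2), hi=1 ⇒ [6, 7, 9, 7, 7, 9]
7>6: swap(1,1), hi=0 ⇒ [6, 7, 9, 7, 7, 9]
done. lo=0 hi=0; data=[6, 7, 9, 7, 7, 9]

(0, 0)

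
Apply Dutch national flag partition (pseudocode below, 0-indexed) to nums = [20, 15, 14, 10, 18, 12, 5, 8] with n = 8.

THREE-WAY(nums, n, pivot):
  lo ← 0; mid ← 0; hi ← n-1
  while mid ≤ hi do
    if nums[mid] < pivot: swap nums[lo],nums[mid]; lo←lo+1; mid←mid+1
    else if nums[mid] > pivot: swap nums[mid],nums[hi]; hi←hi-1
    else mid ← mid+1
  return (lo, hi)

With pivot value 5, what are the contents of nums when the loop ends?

[5, 14, 10, 18, 12, 15, 8, 20]

lo=0 mid=0 hi=7
20>5: swap(0,7), hi=6 ⇒ [8, 15, 14, 10, 18, 12, 5, 20]
8>5: swap(0,6), hi=5 ⇒ [5, 15, 14, 10, 18, 12, 8, 20]
5=5: mid=1
15>5: swap(1,5), hi=4 ⇒ [5, 12, 14, 10, 18, 15, 8, 20]
12>5: swap(1,4), hi=3 ⇒ [5, 18, 14, 10, 12, 15, 8, 20]
18>5: swap(1,3), hi=2 ⇒ [5, 10, 14, 18, 12, 15, 8, 20]
10>5: swap(1,2), hi=1 ⇒ [5, 14, 10, 18, 12, 15, 8, 20]
14>5: swap(1,1), hi=0 ⇒ [5, 14, 10, 18, 12, 15, 8, 20]
done. lo=0 hi=0; nums=[5, 14, 10, 18, 12, 15, 8, 20]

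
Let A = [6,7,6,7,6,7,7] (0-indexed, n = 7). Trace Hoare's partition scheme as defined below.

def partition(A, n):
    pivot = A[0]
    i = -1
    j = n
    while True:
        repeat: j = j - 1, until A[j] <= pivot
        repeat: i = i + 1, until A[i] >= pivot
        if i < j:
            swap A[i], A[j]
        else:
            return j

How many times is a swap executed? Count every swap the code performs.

2

pivot=6
j stops at 4 (6), i stops at 0 (6); swap ⇒ [6,7,6,7,6,7,7]
j stops at 2 (6), i stops at 1 (7); swap ⇒ [6,6,7,7,6,7,7]
j stops at 1, i stops at 2; i≥j ⇒ return 1. A=[6,6,7,7,6,7,7]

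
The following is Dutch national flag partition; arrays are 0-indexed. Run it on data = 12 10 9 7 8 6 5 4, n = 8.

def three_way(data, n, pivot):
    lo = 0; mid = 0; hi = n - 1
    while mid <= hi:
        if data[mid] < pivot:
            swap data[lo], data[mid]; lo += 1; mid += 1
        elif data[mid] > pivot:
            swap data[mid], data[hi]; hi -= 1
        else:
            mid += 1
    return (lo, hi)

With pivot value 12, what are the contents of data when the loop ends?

10 9 7 8 6 5 4 12

lo=0 mid=0 hi=7
12=12: mid=1
10<12: swap(0,1), lo=1 mid=2 ⇒ 10 12 9 7 8 6 5 4
9<12: swap(1,2), lo=2 mid=3 ⇒ 10 9 12 7 8 6 5 4
7<12: swap(2,3), lo=3 mid=4 ⇒ 10 9 7 12 8 6 5 4
8<12: swap(3,4), lo=4 mid=5 ⇒ 10 9 7 8 12 6 5 4
6<12: swap(4,5), lo=5 mid=6 ⇒ 10 9 7 8 6 12 5 4
5<12: swap(5,6), lo=6 mid=7 ⇒ 10 9 7 8 6 5 12 4
4<12: swap(6,7), lo=7 mid=8 ⇒ 10 9 7 8 6 5 4 12
done. lo=7 hi=7; data=10 9 7 8 6 5 4 12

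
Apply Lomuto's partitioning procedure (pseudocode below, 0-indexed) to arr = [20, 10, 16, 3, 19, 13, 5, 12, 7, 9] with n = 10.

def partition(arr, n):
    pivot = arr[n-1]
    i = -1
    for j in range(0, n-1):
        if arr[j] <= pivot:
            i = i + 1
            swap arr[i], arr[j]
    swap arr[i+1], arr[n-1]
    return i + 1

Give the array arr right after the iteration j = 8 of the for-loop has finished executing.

[3, 5, 7, 20, 19, 13, 10, 12, 16, 9]

pivot = arr[9] = 9; i = -1
j=0: arr[0]=20 > 9 → no swap
j=1: arr[1]=10 > 9 → no swap
j=2: arr[2]=16 > 9 → no swap
j=3: arr[3]=3 ≤ 9 → i=0, swap arr[0],arr[3] → [3, 10, 16, 20, 19, 13, 5, 12, 7, 9]
j=4: arr[4]=19 > 9 → no swap
j=5: arr[5]=13 > 9 → no swap
j=6: arr[6]=5 ≤ 9 → i=1, swap arr[1],arr[6] → [3, 5, 16, 20, 19, 13, 10, 12, 7, 9]
j=7: arr[7]=12 > 9 → no swap
j=8: arr[8]=7 ≤ 9 → i=2, swap arr[2],arr[8] → [3, 5, 7, 20, 19, 13, 10, 12, 16, 9]
(after j=8) arr = [3, 5, 7, 20, 19, 13, 10, 12, 16, 9]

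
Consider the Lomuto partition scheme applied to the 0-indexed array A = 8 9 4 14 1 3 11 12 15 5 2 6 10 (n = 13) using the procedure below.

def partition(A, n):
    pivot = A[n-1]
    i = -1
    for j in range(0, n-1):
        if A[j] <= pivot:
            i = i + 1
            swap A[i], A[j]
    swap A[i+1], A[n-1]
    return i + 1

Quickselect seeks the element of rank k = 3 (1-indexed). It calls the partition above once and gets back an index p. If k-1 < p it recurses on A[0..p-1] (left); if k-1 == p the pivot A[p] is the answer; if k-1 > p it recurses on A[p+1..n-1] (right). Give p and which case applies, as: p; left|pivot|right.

8; left

pivot = A[12] = 10; i = -1
j=0: A[0]=8 ≤ 10 → i=0, swap A[0],A[0] (no change) → 8 9 4 14 1 3 11 12 15 5 2 6 10
j=1: A[1]=9 ≤ 10 → i=1, swap A[1],A[1] (no change) → 8 9 4 14 1 3 11 12 15 5 2 6 10
j=2: A[2]=4 ≤ 10 → i=2, swap A[2],A[2] (no change) → 8 9 4 14 1 3 11 12 15 5 2 6 10
j=3: A[3]=14 > 10 → no swap
j=4: A[4]=1 ≤ 10 → i=3, swap A[3],A[4] → 8 9 4 1 14 3 11 12 15 5 2 6 10
j=5: A[5]=3 ≤ 10 → i=4, swap A[4],A[5] → 8 9 4 1 3 14 11 12 15 5 2 6 10
j=6: A[6]=11 > 10 → no swap
j=7: A[7]=12 > 10 → no swap
j=8: A[8]=15 > 10 → no swap
j=9: A[9]=5 ≤ 10 → i=5, swap A[5],A[9] → 8 9 4 1 3 5 11 12 15 14 2 6 10
j=10: A[10]=2 ≤ 10 → i=6, swap A[6],A[10] → 8 9 4 1 3 5 2 12 15 14 11 6 10
j=11: A[11]=6 ≤ 10 → i=7, swap A[7],A[11] → 8 9 4 1 3 5 2 6 15 14 11 12 10
final swap A[8],A[12] → 8 9 4 1 3 5 2 6 10 14 11 12 15; return 8
p = 8; k-1 = 2 < 8 ⇒ left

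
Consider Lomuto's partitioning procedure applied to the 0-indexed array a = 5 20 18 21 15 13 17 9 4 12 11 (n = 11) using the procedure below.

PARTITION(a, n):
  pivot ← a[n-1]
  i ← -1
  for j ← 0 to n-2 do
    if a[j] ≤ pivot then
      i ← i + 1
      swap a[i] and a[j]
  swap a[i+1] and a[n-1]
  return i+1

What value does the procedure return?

pivot = a[10] = 11; i = -1
j=0: a[0]=5 ≤ 11 → i=0, swap a[0],a[0] (no change) → 5 20 18 21 15 13 17 9 4 12 11
j=1: a[1]=20 > 11 → no swap
j=2: a[2]=18 > 11 → no swap
j=3: a[3]=21 > 11 → no swap
j=4: a[4]=15 > 11 → no swap
j=5: a[5]=13 > 11 → no swap
j=6: a[6]=17 > 11 → no swap
j=7: a[7]=9 ≤ 11 → i=1, swap a[1],a[7] → 5 9 18 21 15 13 17 20 4 12 11
j=8: a[8]=4 ≤ 11 → i=2, swap a[2],a[8] → 5 9 4 21 15 13 17 20 18 12 11
j=9: a[9]=12 > 11 → no swap
final swap a[3],a[10] → 5 9 4 11 15 13 17 20 18 12 21; return 3

3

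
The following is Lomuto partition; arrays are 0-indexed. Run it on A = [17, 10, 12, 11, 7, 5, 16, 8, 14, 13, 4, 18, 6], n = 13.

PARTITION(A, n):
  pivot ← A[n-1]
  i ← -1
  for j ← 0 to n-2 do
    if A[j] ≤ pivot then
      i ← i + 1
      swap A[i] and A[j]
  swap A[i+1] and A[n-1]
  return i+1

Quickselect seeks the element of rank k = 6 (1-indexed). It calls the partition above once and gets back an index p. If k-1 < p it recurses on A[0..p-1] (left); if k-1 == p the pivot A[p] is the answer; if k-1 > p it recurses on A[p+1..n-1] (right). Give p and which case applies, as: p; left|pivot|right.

2; right

pivot=6, i=-1
j=0: 17>6, skip
j=1: 10>6, skip
j=2: 12>6, skip
j=3: 11>6, skip
j=4: 7>6, skip
j=5: 5≤6, i=0, swap(0,5) ⇒ [5, 10, 12, 11, 7, 17, 16, 8, 14, 13, 4, 18, 6]
j=6: 16>6, skip
j=7: 8>6, skip
j=8: 14>6, skip
j=9: 13>6, skip
j=10: 4≤6, i=1, swap(1,10) ⇒ [5, 4, 12, 11, 7, 17, 16, 8, 14, 13, 10, 18, 6]
j=11: 18>6, skip
swap(2,12) ⇒ [5, 4, 6, 11, 7, 17, 16, 8, 14, 13, 10, 18, 12]; return 2
p = 2; k-1 = 5 > 2 ⇒ right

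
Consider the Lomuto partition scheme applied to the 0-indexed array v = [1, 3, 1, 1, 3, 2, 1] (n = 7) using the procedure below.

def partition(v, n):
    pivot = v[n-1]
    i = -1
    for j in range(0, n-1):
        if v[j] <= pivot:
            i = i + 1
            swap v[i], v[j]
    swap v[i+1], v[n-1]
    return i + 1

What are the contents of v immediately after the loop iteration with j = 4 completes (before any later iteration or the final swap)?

[1, 1, 1, 3, 3, 2, 1]

pivot=1, i=-1
j=0: 1≤1, i=0, swap(0,0) ⇒ [1, 3, 1, 1, 3, 2, 1]
j=1: 3>1, skip
j=2: 1≤1, i=1, swap(1,2) ⇒ [1, 1, 3, 1, 3, 2, 1]
j=3: 1≤1, i=2, swap(2,3) ⇒ [1, 1, 1, 3, 3, 2, 1]
j=4: 3>1, skip
(after j=4) v = [1, 1, 1, 3, 3, 2, 1]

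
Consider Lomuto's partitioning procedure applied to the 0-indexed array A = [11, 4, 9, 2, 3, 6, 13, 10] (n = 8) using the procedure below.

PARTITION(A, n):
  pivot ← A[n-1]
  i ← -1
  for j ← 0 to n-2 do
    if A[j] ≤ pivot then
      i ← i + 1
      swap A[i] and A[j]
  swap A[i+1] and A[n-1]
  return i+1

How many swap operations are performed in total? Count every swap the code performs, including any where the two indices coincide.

6

pivot=10, i=-1
j=0: 11>10, skip
j=1: 4≤10, i=0, swap(0,1) ⇒ [4, 11, 9, 2, 3, 6, 13, 10]
j=2: 9≤10, i=1, swap(1,2) ⇒ [4, 9, 11, 2, 3, 6, 13, 10]
j=3: 2≤10, i=2, swap(2,3) ⇒ [4, 9, 2, 11, 3, 6, 13, 10]
j=4: 3≤10, i=3, swap(3,4) ⇒ [4, 9, 2, 3, 11, 6, 13, 10]
j=5: 6≤10, i=4, swap(4,5) ⇒ [4, 9, 2, 3, 6, 11, 13, 10]
j=6: 13>10, skip
swap(5,7) ⇒ [4, 9, 2, 3, 6, 10, 13, 11]; return 5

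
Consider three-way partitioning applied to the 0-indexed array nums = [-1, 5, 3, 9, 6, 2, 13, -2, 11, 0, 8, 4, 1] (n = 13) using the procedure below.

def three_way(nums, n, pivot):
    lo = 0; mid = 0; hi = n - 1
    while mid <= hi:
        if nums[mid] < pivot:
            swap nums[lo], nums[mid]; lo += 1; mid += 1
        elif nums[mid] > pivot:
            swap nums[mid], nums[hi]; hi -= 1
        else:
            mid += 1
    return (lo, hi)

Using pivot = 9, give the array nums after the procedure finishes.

[-1, 5, 3, 6, 2, 1, -2, 4, 0, 8, 9, 11, 13]

lo=0 mid=0 hi=12
-1<9: swap(0,0), lo=1 mid=1 ⇒ [-1, 5, 3, 9, 6, 2, 13, -2, 11, 0, 8, 4, 1]
5<9: swap(1,1), lo=2 mid=2 ⇒ [-1, 5, 3, 9, 6, 2, 13, -2, 11, 0, 8, 4, 1]
3<9: swap(2,2), lo=3 mid=3 ⇒ [-1, 5, 3, 9, 6, 2, 13, -2, 11, 0, 8, 4, 1]
9=9: mid=4
6<9: swap(3,4), lo=4 mid=5 ⇒ [-1, 5, 3, 6, 9, 2, 13, -2, 11, 0, 8, 4, 1]
2<9: swap(4,5), lo=5 mid=6 ⇒ [-1, 5, 3, 6, 2, 9, 13, -2, 11, 0, 8, 4, 1]
13>9: swap(6,12), hi=11 ⇒ [-1, 5, 3, 6, 2, 9, 1, -2, 11, 0, 8, 4, 13]
1<9: swap(5,6), lo=6 mid=7 ⇒ [-1, 5, 3, 6, 2, 1, 9, -2, 11, 0, 8, 4, 13]
-2<9: swap(6,7), lo=7 mid=8 ⇒ [-1, 5, 3, 6, 2, 1, -2, 9, 11, 0, 8, 4, 13]
11>9: swap(8,11), hi=10 ⇒ [-1, 5, 3, 6, 2, 1, -2, 9, 4, 0, 8, 11, 13]
4<9: swap(7,8), lo=8 mid=9 ⇒ [-1, 5, 3, 6, 2, 1, -2, 4, 9, 0, 8, 11, 13]
0<9: swap(8,9), lo=9 mid=10 ⇒ [-1, 5, 3, 6, 2, 1, -2, 4, 0, 9, 8, 11, 13]
8<9: swap(9,10), lo=10 mid=11 ⇒ [-1, 5, 3, 6, 2, 1, -2, 4, 0, 8, 9, 11, 13]
done. lo=10 hi=10; nums=[-1, 5, 3, 6, 2, 1, -2, 4, 0, 8, 9, 11, 13]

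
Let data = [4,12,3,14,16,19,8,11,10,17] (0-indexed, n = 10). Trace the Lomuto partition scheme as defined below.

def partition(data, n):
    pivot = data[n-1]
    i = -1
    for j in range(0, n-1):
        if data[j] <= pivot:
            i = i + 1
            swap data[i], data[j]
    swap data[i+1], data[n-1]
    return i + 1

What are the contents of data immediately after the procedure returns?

pivot = data[9] = 17; i = -1
j=0: data[0]=4 ≤ 17 → i=0, swap data[0],data[0] (no change) → [4,12,3,14,16,19,8,11,10,17]
j=1: data[1]=12 ≤ 17 → i=1, swap data[1],data[1] (no change) → [4,12,3,14,16,19,8,11,10,17]
j=2: data[2]=3 ≤ 17 → i=2, swap data[2],data[2] (no change) → [4,12,3,14,16,19,8,11,10,17]
j=3: data[3]=14 ≤ 17 → i=3, swap data[3],data[3] (no change) → [4,12,3,14,16,19,8,11,10,17]
j=4: data[4]=16 ≤ 17 → i=4, swap data[4],data[4] (no change) → [4,12,3,14,16,19,8,11,10,17]
j=5: data[5]=19 > 17 → no swap
j=6: data[6]=8 ≤ 17 → i=5, swap data[5],data[6] → [4,12,3,14,16,8,19,11,10,17]
j=7: data[7]=11 ≤ 17 → i=6, swap data[6],data[7] → [4,12,3,14,16,8,11,19,10,17]
j=8: data[8]=10 ≤ 17 → i=7, swap data[7],data[8] → [4,12,3,14,16,8,11,10,19,17]
final swap data[8],data[9] → [4,12,3,14,16,8,11,10,17,19]; return 8

[4,12,3,14,16,8,11,10,17,19]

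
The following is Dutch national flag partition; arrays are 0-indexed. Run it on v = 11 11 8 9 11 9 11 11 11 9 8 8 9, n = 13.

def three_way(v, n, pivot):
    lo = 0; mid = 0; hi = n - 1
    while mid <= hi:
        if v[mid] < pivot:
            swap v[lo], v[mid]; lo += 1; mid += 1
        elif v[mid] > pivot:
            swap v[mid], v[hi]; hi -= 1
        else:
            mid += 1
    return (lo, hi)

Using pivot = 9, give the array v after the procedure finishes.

8 8 8 9 9 9 9 11 11 11 11 11 11

lo=0 mid=0 hi=12
11>9: swap(0,12), hi=11 ⇒ 9 11 8 9 11 9 11 11 11 9 8 8 11
9=9: mid=1
11>9: swap(1,11), hi=10 ⇒ 9 8 8 9 11 9 11 11 11 9 8 11 11
8<9: swap(0,1), lo=1 mid=2 ⇒ 8 9 8 9 11 9 11 11 11 9 8 11 11
8<9: swap(1,2), lo=2 mid=3 ⇒ 8 8 9 9 11 9 11 11 11 9 8 11 11
9=9: mid=4
11>9: swap(4,10), hi=9 ⇒ 8 8 9 9 8 9 11 11 11 9 11 11 11
8<9: swap(2,4), lo=3 mid=5 ⇒ 8 8 8 9 9 9 11 11 11 9 11 11 11
9=9: mid=6
11>9: swap(6,9), hi=8 ⇒ 8 8 8 9 9 9 9 11 11 11 11 11 11
9=9: mid=7
11>9: swap(7,8), hi=7 ⇒ 8 8 8 9 9 9 9 11 11 11 11 11 11
11>9: swap(7,7), hi=6 ⇒ 8 8 8 9 9 9 9 11 11 11 11 11 11
done. lo=3 hi=6; v=8 8 8 9 9 9 9 11 11 11 11 11 11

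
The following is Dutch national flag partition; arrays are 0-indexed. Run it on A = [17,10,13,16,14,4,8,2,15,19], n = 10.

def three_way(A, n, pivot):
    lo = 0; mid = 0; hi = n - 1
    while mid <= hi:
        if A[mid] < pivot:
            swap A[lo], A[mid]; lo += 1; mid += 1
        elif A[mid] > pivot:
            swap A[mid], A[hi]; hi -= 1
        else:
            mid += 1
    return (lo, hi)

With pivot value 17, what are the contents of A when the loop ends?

[10,13,16,14,4,8,2,15,17,19]

lo=0 mid=0 hi=9
17=17: mid=1
10<17: swap(0,1), lo=1 mid=2 ⇒ [10,17,13,16,14,4,8,2,15,19]
13<17: swap(1,2), lo=2 mid=3 ⇒ [10,13,17,16,14,4,8,2,15,19]
16<17: swap(2,3), lo=3 mid=4 ⇒ [10,13,16,17,14,4,8,2,15,19]
14<17: swap(3,4), lo=4 mid=5 ⇒ [10,13,16,14,17,4,8,2,15,19]
4<17: swap(4,5), lo=5 mid=6 ⇒ [10,13,16,14,4,17,8,2,15,19]
8<17: swap(5,6), lo=6 mid=7 ⇒ [10,13,16,14,4,8,17,2,15,19]
2<17: swap(6,7), lo=7 mid=8 ⇒ [10,13,16,14,4,8,2,17,15,19]
15<17: swap(7,8), lo=8 mid=9 ⇒ [10,13,16,14,4,8,2,15,17,19]
19>17: swap(9,9), hi=8 ⇒ [10,13,16,14,4,8,2,15,17,19]
done. lo=8 hi=8; A=[10,13,16,14,4,8,2,15,17,19]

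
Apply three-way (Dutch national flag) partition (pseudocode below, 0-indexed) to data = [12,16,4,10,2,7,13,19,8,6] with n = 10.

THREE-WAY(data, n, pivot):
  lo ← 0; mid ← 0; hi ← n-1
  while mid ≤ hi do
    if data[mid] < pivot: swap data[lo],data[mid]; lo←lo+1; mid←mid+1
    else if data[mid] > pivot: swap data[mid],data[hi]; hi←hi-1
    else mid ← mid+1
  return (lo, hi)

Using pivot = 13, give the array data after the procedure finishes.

[12,6,4,10,2,7,8,13,19,16]

lo=0 mid=0 hi=9
12<13: swap(0,0), lo=1 mid=1 ⇒ [12,16,4,10,2,7,13,19,8,6]
16>13: swap(1,9), hi=8 ⇒ [12,6,4,10,2,7,13,19,8,16]
6<13: swap(1,1), lo=2 mid=2 ⇒ [12,6,4,10,2,7,13,19,8,16]
4<13: swap(2,2), lo=3 mid=3 ⇒ [12,6,4,10,2,7,13,19,8,16]
10<13: swap(3,3), lo=4 mid=4 ⇒ [12,6,4,10,2,7,13,19,8,16]
2<13: swap(4,4), lo=5 mid=5 ⇒ [12,6,4,10,2,7,13,19,8,16]
7<13: swap(5,5), lo=6 mid=6 ⇒ [12,6,4,10,2,7,13,19,8,16]
13=13: mid=7
19>13: swap(7,8), hi=7 ⇒ [12,6,4,10,2,7,13,8,19,16]
8<13: swap(6,7), lo=7 mid=8 ⇒ [12,6,4,10,2,7,8,13,19,16]
done. lo=7 hi=7; data=[12,6,4,10,2,7,8,13,19,16]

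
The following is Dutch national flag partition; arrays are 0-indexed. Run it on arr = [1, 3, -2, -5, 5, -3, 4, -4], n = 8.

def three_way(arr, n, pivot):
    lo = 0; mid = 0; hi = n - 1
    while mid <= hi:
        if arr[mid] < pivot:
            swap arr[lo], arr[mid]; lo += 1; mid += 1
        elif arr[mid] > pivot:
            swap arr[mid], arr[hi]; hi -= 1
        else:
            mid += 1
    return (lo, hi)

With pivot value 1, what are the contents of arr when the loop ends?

[-4, -2, -5, -3, 1, 4, 5, 3]

pivot = 1; lo=0, mid=0, hi=7
arr[mid]=1=1: mid=1
arr[mid]=3>1: swap arr[1],arr[7]; hi=6 → [1, -4, -2, -5, 5, -3, 4, 3]
arr[mid]=-4<1: swap arr[0],arr[1]; lo=1,mid=2 → [-4, 1, -2, -5, 5, -3, 4, 3]
arr[mid]=-2<1: swap arr[1],arr[2]; lo=2,mid=3 → [-4, -2, 1, -5, 5, -3, 4, 3]
arr[mid]=-5<1: swap arr[2],arr[3]; lo=3,mid=4 → [-4, -2, -5, 1, 5, -3, 4, 3]
arr[mid]=5>1: swap arr[4],arr[6]; hi=5 → [-4, -2, -5, 1, 4, -3, 5, 3]
arr[mid]=4>1: swap arr[4],arr[5]; hi=4 → [-4, -2, -5, 1, -3, 4, 5, 3]
arr[mid]=-3<1: swap arr[3],arr[4]; lo=4,mid=5 → [-4, -2, -5, -3, 1, 4, 5, 3]
end: lo=4, hi=4; arr = [-4, -2, -5, -3, 1, 4, 5, 3]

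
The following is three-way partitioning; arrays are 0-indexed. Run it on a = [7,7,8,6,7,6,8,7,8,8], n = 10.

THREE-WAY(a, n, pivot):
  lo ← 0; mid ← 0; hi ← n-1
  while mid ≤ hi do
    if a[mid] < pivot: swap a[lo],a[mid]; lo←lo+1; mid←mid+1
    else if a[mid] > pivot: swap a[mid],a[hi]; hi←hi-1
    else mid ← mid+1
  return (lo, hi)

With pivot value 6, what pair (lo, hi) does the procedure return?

(0, 1)

pivot = 6; lo=0, mid=0, hi=9
a[mid]=7>6: swap a[0],a[9]; hi=8 → [8,7,8,6,7,6,8,7,8,7]
a[mid]=8>6: swap a[0],a[8]; hi=7 → [8,7,8,6,7,6,8,7,8,7]
a[mid]=8>6: swap a[0],a[7]; hi=6 → [7,7,8,6,7,6,8,8,8,7]
a[mid]=7>6: swap a[0],a[6]; hi=5 → [8,7,8,6,7,6,7,8,8,7]
a[mid]=8>6: swap a[0],a[5]; hi=4 → [6,7,8,6,7,8,7,8,8,7]
a[mid]=6=6: mid=1
a[mid]=7>6: swap a[1],a[4]; hi=3 → [6,7,8,6,7,8,7,8,8,7]
a[mid]=7>6: swap a[1],a[3]; hi=2 → [6,6,8,7,7,8,7,8,8,7]
a[mid]=6=6: mid=2
a[mid]=8>6: swap a[2],a[2]; hi=1 → [6,6,8,7,7,8,7,8,8,7]
end: lo=0, hi=1; a = [6,6,8,7,7,8,7,8,8,7]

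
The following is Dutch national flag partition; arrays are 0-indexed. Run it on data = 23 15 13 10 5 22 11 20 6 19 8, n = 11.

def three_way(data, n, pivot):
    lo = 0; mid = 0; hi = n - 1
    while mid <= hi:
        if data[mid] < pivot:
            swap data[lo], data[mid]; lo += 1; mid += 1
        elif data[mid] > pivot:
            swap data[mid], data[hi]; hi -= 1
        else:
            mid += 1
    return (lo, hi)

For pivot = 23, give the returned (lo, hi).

(10, 10)

pivot = 23; lo=0, mid=0, hi=10
data[mid]=23=23: mid=1
data[mid]=15<23: swap data[0],data[1]; lo=1,mid=2 → 15 23 13 10 5 22 11 20 6 19 8
data[mid]=13<23: swap data[1],data[2]; lo=2,mid=3 → 15 13 23 10 5 22 11 20 6 19 8
data[mid]=10<23: swap data[2],data[3]; lo=3,mid=4 → 15 13 10 23 5 22 11 20 6 19 8
data[mid]=5<23: swap data[3],data[4]; lo=4,mid=5 → 15 13 10 5 23 22 11 20 6 19 8
data[mid]=22<23: swap data[4],data[5]; lo=5,mid=6 → 15 13 10 5 22 23 11 20 6 19 8
data[mid]=11<23: swap data[5],data[6]; lo=6,mid=7 → 15 13 10 5 22 11 23 20 6 19 8
data[mid]=20<23: swap data[6],data[7]; lo=7,mid=8 → 15 13 10 5 22 11 20 23 6 19 8
data[mid]=6<23: swap data[7],data[8]; lo=8,mid=9 → 15 13 10 5 22 11 20 6 23 19 8
data[mid]=19<23: swap data[8],data[9]; lo=9,mid=10 → 15 13 10 5 22 11 20 6 19 23 8
data[mid]=8<23: swap data[9],data[10]; lo=10,mid=11 → 15 13 10 5 22 11 20 6 19 8 23
end: lo=10, hi=10; data = 15 13 10 5 22 11 20 6 19 8 23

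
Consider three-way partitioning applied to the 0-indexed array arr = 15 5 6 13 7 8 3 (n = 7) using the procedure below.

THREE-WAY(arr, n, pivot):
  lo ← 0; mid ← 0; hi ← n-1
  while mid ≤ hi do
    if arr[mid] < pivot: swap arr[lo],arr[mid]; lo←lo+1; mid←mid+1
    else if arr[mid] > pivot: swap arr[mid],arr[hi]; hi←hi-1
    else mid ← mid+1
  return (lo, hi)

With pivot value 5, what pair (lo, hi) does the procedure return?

(1, 1)

lo=0 mid=0 hi=6
15>5: swap(0,6), hi=5 ⇒ 3 5 6 13 7 8 15
3<5: swap(0,0), lo=1 mid=1 ⇒ 3 5 6 13 7 8 15
5=5: mid=2
6>5: swap(2,5), hi=4 ⇒ 3 5 8 13 7 6 15
8>5: swap(2,4), hi=3 ⇒ 3 5 7 13 8 6 15
7>5: swap(2,3), hi=2 ⇒ 3 5 13 7 8 6 15
13>5: swap(2,2), hi=1 ⇒ 3 5 13 7 8 6 15
done. lo=1 hi=1; arr=3 5 13 7 8 6 15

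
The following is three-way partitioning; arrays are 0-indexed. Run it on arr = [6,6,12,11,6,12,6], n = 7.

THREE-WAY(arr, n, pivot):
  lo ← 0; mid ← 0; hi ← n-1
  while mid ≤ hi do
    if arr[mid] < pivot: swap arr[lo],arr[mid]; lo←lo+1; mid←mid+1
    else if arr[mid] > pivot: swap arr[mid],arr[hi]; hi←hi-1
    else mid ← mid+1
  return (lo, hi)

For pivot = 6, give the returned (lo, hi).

pivot = 6; lo=0, mid=0, hi=6
arr[mid]=6=6: mid=1
arr[mid]=6=6: mid=2
arr[mid]=12>6: swap arr[2],arr[6]; hi=5 → [6,6,6,11,6,12,12]
arr[mid]=6=6: mid=3
arr[mid]=11>6: swap arr[3],arr[5]; hi=4 → [6,6,6,12,6,11,12]
arr[mid]=12>6: swap arr[3],arr[4]; hi=3 → [6,6,6,6,12,11,12]
arr[mid]=6=6: mid=4
end: lo=0, hi=3; arr = [6,6,6,6,12,11,12]

(0, 3)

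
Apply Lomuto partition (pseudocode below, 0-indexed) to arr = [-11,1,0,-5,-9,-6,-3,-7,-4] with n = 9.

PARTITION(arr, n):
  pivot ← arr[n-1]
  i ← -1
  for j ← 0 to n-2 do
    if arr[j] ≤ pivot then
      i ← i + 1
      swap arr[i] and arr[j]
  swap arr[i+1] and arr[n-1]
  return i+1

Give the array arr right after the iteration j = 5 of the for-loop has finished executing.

pivot = arr[8] = -4; i = -1
j=0: arr[0]=-11 ≤ -4 → i=0, swap arr[0],arr[0] (no change) → [-11,1,0,-5,-9,-6,-3,-7,-4]
j=1: arr[1]=1 > -4 → no swap
j=2: arr[2]=0 > -4 → no swap
j=3: arr[3]=-5 ≤ -4 → i=1, swap arr[1],arr[3] → [-11,-5,0,1,-9,-6,-3,-7,-4]
j=4: arr[4]=-9 ≤ -4 → i=2, swap arr[2],arr[4] → [-11,-5,-9,1,0,-6,-3,-7,-4]
j=5: arr[5]=-6 ≤ -4 → i=3, swap arr[3],arr[5] → [-11,-5,-9,-6,0,1,-3,-7,-4]
(after j=5) arr = [-11,-5,-9,-6,0,1,-3,-7,-4]

[-11,-5,-9,-6,0,1,-3,-7,-4]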